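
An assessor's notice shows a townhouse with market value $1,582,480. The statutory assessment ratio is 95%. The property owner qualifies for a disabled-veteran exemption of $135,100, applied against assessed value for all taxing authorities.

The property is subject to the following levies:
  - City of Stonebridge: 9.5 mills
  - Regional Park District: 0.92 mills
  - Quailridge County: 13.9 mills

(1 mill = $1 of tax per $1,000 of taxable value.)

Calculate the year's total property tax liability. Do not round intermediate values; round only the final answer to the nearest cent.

Assessed value = $1,582,480 × 0.95 = $1,503,356
Taxable value = $1,503,356 − $135,100 = $1,368,256
City of Stonebridge: $1,368,256 × 0.0095 = $12,998.432
Regional Park District: $1,368,256 × 0.00092 = $1,258.79552
Quailridge County: $1,368,256 × 0.0139 = $19,018.7584
Total = $12,998.432 + $1,258.79552 + $19,018.7584 = $33,275.98592

$33,275.99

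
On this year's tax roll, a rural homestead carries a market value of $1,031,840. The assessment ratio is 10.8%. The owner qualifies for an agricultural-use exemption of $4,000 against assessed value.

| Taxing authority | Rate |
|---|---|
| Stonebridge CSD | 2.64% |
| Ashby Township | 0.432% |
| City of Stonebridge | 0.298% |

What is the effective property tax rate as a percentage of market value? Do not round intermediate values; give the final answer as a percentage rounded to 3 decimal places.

0.351%

Assessed value = $1,031,840 × 0.108 = $111,438.72
Taxable value = $111,438.72 − $4,000 = $107,438.72
Stonebridge CSD: $107,438.72 × 0.0264 = $2,836.382208
Ashby Township: $107,438.72 × 0.00432 = $464.1352704
City of Stonebridge: $107,438.72 × 0.00298 = $320.1673856
Total tax = $3,620.684864
Effective rate = $3,620.684864 ÷ $1,031,840 = 0.351% of market value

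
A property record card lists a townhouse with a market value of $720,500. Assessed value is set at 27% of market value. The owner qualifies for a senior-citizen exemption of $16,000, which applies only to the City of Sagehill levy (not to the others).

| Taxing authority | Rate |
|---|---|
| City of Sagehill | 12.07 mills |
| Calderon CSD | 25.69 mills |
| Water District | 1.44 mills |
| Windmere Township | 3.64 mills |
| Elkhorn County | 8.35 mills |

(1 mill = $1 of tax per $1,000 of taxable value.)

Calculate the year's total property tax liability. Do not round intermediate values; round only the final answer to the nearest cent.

Assessed value = $720,500 × 0.27 = $194,535
City of Sagehill: ($194,535 − $16,000) × 0.01207 = $178,535 × 0.01207 = $2,154.91745
Calderon CSD: $194,535 × 0.02569 = $4,997.60415
Water District: $194,535 × 0.00144 = $280.1304
Windmere Township: $194,535 × 0.00364 = $708.1074
Elkhorn County: $194,535 × 0.00835 = $1,624.36725
Total = $9,765.12665

$9,765.13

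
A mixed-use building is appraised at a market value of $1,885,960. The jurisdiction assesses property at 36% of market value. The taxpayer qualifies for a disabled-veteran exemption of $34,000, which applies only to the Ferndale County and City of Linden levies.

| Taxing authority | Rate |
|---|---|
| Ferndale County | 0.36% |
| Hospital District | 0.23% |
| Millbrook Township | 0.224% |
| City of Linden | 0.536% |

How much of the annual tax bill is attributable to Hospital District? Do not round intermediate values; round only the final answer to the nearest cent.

$1,561.57

Assessed value = $1,885,960 × 0.36 = $678,945.6
Hospital District taxable value = $678,945.6 (exemption does not apply)
Hospital District levy = $678,945.6 × 0.0023 = $1,561.57488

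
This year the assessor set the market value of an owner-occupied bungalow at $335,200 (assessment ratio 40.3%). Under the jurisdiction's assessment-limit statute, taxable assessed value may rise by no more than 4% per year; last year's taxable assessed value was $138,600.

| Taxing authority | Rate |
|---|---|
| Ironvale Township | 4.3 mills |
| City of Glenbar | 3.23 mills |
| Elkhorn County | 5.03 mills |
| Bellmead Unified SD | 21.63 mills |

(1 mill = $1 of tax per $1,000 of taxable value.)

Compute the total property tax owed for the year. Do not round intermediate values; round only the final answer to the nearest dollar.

$4,619

Uncapped assessed value = $335,200 × 0.403 = $135,085.6
Cap limit = $138,600 × 1.04 = $144,144
Taxable assessed value = min($135,085.6, $144,144) = $135,085.6 (cap does not bind)
Ironvale Township: $135,085.6 × 0.0043 = $580.86808
City of Glenbar: $135,085.6 × 0.00323 = $436.326488
Elkhorn County: $135,085.6 × 0.00503 = $679.480568
Bellmead Unified SD: $135,085.6 × 0.02163 = $2,921.901528
Total = $4,618.576664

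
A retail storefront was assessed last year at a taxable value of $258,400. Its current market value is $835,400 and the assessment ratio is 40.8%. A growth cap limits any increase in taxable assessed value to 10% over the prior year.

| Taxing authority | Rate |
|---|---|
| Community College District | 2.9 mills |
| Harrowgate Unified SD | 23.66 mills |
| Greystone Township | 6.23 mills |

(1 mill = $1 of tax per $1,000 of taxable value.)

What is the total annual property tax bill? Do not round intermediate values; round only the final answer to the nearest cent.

$9,320.23

Uncapped assessed value = $835,400 × 0.408 = $340,843.2
Cap limit = $258,400 × 1.1 = $284,240
Taxable assessed value = min($340,843.2, $284,240) = $284,240 (cap binds)
Community College District: $284,240 × 0.0029 = $824.296
Harrowgate Unified SD: $284,240 × 0.02366 = $6,725.1184
Greystone Township: $284,240 × 0.00623 = $1,770.8152
Total = $9,320.2296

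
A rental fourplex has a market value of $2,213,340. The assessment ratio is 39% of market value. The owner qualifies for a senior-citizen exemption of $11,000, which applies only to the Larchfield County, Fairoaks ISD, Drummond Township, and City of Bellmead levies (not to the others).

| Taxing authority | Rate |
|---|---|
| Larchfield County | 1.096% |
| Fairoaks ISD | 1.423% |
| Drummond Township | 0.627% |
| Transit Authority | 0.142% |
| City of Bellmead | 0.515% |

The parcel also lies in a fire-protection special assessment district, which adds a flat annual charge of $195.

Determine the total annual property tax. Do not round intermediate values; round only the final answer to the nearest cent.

Assessed value = $2,213,340 × 0.39 = $863,202.6
Larchfield County: ($863,202.6 − $11,000) × 0.01096 = $852,202.6 × 0.01096 = $9,340.140496
Fairoaks ISD: ($863,202.6 − $11,000) × 0.01423 = $852,202.6 × 0.01423 = $12,126.842998
Drummond Township: ($863,202.6 − $11,000) × 0.00627 = $852,202.6 × 0.00627 = $5,343.310302
Transit Authority: $863,202.6 × 0.00142 = $1,225.747692
City of Bellmead: ($863,202.6 − $11,000) × 0.00515 = $852,202.6 × 0.00515 = $4,388.84339
Levies subtotal = $32,424.884878
Total = $32,424.884878 + $195 = $32,619.884878

$32,619.88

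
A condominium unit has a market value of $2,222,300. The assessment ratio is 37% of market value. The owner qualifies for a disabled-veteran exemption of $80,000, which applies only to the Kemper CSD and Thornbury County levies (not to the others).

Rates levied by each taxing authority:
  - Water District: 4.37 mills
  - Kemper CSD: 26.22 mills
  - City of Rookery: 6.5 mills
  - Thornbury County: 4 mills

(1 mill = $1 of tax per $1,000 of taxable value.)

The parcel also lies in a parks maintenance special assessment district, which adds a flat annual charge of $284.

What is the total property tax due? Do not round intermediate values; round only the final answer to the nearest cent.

$31,652.69

Assessed value = $2,222,300 × 0.37 = $822,251
Water District: $822,251 × 0.00437 = $3,593.23687
Kemper CSD: ($822,251 − $80,000) × 0.02622 = $742,251 × 0.02622 = $19,461.82122
City of Rookery: $822,251 × 0.0065 = $5,344.6315
Thornbury County: ($822,251 − $80,000) × 0.004 = $742,251 × 0.004 = $2,969.004
Levies subtotal = $31,368.69359
Total = $31,368.69359 + $284 = $31,652.69359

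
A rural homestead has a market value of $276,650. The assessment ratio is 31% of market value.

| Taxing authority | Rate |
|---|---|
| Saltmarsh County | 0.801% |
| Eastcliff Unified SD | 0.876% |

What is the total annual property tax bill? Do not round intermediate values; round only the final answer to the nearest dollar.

$1,438

Assessed value = $276,650 × 0.31 = $85,761.5
Saltmarsh County: $85,761.5 × 0.00801 = $686.949615
Eastcliff Unified SD: $85,761.5 × 0.00876 = $751.27074
Total = $686.949615 + $751.27074 = $1,438.220355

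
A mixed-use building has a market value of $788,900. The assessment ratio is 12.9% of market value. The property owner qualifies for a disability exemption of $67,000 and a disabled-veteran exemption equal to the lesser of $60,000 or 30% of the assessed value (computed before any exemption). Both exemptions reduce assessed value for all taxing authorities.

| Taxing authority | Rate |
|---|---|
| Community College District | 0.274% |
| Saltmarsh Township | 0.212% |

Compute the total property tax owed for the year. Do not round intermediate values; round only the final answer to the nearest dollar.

$21

Assessed value = $788,900 × 0.129 = $101,768.1
Disabled-veteran exemption = min($60,000, 30% × $101,768.1) = min($60,000, $30,530.43) = $30,530.43 (percentage binds)
Taxable value = $101,768.1 − $67,000 − $30,530.43 = $4,237.67
Community College District: $4,237.67 × 0.00274 = $11.6112158
Saltmarsh Township: $4,237.67 × 0.00212 = $8.9838604
Total = $20.5950762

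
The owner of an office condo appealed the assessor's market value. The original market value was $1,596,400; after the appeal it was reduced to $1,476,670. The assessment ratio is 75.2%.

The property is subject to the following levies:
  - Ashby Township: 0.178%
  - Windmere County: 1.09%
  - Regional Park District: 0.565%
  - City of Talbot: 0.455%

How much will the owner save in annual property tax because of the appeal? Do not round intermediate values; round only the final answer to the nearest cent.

$2,060.05

Old assessed value = $1,596,400 × 0.752 = $1,200,492.8
New assessed value = $1,476,670 × 0.752 = $1,110,455.84
Combined rate = 0.00178 + 0.0109 + 0.00565 + 0.00455 = 0.02288
Old tax = $1,200,492.8 × 0.02288 = $27,467.275264
New tax = $1,110,455.84 × 0.02288 = $25,407.2296192
Reduction = $27,467.275264 − $25,407.2296192 = $2,060.0456448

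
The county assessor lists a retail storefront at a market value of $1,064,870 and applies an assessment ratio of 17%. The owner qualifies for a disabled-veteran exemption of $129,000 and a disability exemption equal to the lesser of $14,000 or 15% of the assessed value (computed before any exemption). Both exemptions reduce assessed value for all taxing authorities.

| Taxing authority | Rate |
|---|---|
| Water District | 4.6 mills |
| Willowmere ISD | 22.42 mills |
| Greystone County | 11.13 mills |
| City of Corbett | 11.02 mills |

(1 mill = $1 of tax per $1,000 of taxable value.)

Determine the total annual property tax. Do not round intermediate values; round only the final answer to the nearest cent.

$1,869.83

Assessed value = $1,064,870 × 0.17 = $181,027.9
Disability exemption = min($14,000, 15% × $181,027.9) = min($14,000, $27,154.185) = $14,000 (dollar cap binds)
Taxable value = $181,027.9 − $129,000 − $14,000 = $38,027.9
Water District: $38,027.9 × 0.0046 = $174.92834
Willowmere ISD: $38,027.9 × 0.02242 = $852.585518
Greystone County: $38,027.9 × 0.01113 = $423.250527
City of Corbett: $38,027.9 × 0.01102 = $419.067458
Total = $1,869.831843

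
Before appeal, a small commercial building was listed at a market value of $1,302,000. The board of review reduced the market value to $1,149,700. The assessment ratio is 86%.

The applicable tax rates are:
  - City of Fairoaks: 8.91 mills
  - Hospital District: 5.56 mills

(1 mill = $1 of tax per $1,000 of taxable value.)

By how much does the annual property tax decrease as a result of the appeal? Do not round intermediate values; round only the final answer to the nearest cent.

Old assessed value = $1,302,000 × 0.86 = $1,119,720
New assessed value = $1,149,700 × 0.86 = $988,742
Combined rate = 0.00891 + 0.00556 = 0.01447
Old tax = $1,119,720 × 0.01447 = $16,202.3484
New tax = $988,742 × 0.01447 = $14,307.09674
Reduction = $16,202.3484 − $14,307.09674 = $1,895.25166

$1,895.25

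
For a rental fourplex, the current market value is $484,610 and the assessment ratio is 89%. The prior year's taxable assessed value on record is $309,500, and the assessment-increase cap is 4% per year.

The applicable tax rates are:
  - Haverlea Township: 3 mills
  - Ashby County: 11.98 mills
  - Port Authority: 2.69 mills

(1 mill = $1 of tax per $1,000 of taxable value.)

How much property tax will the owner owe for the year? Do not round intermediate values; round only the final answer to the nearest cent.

$5,687.62

Uncapped assessed value = $484,610 × 0.89 = $431,302.9
Cap limit = $309,500 × 1.04 = $321,880
Taxable assessed value = min($431,302.9, $321,880) = $321,880 (cap binds)
Haverlea Township: $321,880 × 0.003 = $965.64
Ashby County: $321,880 × 0.01198 = $3,856.1224
Port Authority: $321,880 × 0.00269 = $865.8572
Total = $5,687.6196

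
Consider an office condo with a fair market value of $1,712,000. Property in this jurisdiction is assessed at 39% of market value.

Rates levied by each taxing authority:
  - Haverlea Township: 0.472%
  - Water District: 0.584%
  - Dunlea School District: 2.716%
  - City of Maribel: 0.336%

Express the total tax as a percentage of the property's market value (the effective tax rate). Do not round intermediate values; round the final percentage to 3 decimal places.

1.602%

Assessed value = $1,712,000 × 0.39 = $667,680
Haverlea Township: $667,680 × 0.00472 = $3,151.4496
Water District: $667,680 × 0.00584 = $3,899.2512
Dunlea School District: $667,680 × 0.02716 = $18,134.1888
City of Maribel: $667,680 × 0.00336 = $2,243.4048
Total tax = $27,428.2944
Effective rate = $27,428.2944 ÷ $1,712,000 = 1.602% of market value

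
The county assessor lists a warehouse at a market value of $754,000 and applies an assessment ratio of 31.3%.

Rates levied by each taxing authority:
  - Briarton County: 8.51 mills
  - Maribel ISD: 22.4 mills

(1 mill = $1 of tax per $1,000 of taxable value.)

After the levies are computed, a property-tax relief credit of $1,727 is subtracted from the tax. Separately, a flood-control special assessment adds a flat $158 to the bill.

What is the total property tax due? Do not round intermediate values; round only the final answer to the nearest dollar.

Assessed value = $754,000 × 0.313 = $236,002
Briarton County: $236,002 × 0.00851 = $2,008.37702
Maribel ISD: $236,002 × 0.0224 = $5,286.4448
Levies subtotal = $7,294.82182
After credit = $7,294.82182 − $1,727 = $5,567.82182
Total = $5,567.82182 + $158 = $5,725.82182

$5,726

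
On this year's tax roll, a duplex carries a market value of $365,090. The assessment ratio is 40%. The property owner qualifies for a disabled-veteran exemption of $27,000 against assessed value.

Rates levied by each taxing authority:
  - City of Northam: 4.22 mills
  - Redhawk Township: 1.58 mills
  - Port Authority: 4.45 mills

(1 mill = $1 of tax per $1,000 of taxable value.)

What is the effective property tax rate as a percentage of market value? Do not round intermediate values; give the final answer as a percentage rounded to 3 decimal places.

0.334%

Assessed value = $365,090 × 0.4 = $146,036
Taxable value = $146,036 − $27,000 = $119,036
City of Northam: $119,036 × 0.00422 = $502.33192
Redhawk Township: $119,036 × 0.00158 = $188.07688
Port Authority: $119,036 × 0.00445 = $529.7102
Total tax = $1,220.119
Effective rate = $1,220.119 ÷ $365,090 = 0.334% of market value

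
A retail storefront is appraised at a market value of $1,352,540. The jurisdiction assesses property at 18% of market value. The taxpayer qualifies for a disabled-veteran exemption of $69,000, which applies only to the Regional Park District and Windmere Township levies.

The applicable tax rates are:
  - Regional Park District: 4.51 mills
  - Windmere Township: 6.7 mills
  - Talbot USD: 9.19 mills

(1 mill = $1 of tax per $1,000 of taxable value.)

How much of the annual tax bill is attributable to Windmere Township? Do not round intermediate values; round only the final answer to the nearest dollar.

Assessed value = $1,352,540 × 0.18 = $243,457.2
Windmere Township taxable value = $243,457.2 − $69,000 = $174,457.2
Windmere Township levy = $174,457.2 × 0.0067 = $1,168.86324

$1,169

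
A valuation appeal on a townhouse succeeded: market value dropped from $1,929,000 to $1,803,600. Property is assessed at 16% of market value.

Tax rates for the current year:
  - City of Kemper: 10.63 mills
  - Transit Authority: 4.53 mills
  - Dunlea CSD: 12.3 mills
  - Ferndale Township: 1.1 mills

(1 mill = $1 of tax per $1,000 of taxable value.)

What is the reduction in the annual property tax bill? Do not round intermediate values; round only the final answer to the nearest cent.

$573.03

Old assessed value = $1,929,000 × 0.16 = $308,640
New assessed value = $1,803,600 × 0.16 = $288,576
Combined rate = 0.01063 + 0.00453 + 0.0123 + 0.0011 = 0.02856
Old tax = $308,640 × 0.02856 = $8,814.7584
New tax = $288,576 × 0.02856 = $8,241.73056
Reduction = $8,814.7584 − $8,241.73056 = $573.02784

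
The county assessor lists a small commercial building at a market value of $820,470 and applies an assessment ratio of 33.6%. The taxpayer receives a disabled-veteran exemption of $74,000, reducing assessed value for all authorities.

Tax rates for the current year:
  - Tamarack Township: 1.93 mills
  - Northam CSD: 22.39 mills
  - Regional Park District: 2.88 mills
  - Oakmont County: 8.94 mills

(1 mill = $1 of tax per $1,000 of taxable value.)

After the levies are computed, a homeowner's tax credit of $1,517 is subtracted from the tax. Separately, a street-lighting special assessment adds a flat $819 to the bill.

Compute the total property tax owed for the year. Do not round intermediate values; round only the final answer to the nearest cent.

$6,590.64

Assessed value = $820,470 × 0.336 = $275,677.92
Taxable value = $275,677.92 − $74,000 = $201,677.92
Tamarack Township: $201,677.92 × 0.00193 = $389.2383856
Northam CSD: $201,677.92 × 0.02239 = $4,515.5686288
Regional Park District: $201,677.92 × 0.00288 = $580.8324096
Oakmont County: $201,677.92 × 0.00894 = $1,803.0006048
Levies subtotal = $7,288.6400288
After credit = $7,288.6400288 − $1,517 = $5,771.6400288
Total = $5,771.6400288 + $819 = $6,590.6400288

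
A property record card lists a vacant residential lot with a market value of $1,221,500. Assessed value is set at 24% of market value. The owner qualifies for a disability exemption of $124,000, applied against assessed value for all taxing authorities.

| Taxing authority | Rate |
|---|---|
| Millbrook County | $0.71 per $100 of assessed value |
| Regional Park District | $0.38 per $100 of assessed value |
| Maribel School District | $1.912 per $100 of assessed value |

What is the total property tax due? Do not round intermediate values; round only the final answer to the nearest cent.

Assessed value = $1,221,500 × 0.24 = $293,160
Taxable value = $293,160 − $124,000 = $169,160
Millbrook County: $169,160 × 0.0071 = $1,201.036
Regional Park District: $169,160 × 0.0038 = $642.808
Maribel School District: $169,160 × 0.01912 = $3,234.3392
Total = $1,201.036 + $642.808 + $3,234.3392 = $5,078.1832

$5,078.18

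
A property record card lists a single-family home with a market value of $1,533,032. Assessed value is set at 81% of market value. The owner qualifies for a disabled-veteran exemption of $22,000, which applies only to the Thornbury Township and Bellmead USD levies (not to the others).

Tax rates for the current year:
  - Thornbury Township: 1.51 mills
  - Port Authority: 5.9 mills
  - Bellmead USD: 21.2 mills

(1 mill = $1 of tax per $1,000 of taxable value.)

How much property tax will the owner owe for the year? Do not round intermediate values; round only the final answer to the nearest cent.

Assessed value = $1,533,032 × 0.81 = $1,241,755.92
Thornbury Township: ($1,241,755.92 − $22,000) × 0.00151 = $1,219,755.92 × 0.00151 = $1,841.8314392
Port Authority: $1,241,755.92 × 0.0059 = $7,326.359928
Bellmead USD: ($1,241,755.92 − $22,000) × 0.0212 = $1,219,755.92 × 0.0212 = $25,858.825504
Total = $35,027.0168712

$35,027.02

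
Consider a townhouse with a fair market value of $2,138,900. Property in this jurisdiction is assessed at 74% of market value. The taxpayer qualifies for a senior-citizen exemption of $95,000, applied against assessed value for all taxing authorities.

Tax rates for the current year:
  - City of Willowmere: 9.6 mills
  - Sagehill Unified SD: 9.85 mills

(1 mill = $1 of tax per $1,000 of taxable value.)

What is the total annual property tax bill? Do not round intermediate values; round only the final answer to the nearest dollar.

$28,937

Assessed value = $2,138,900 × 0.74 = $1,582,786
Taxable value = $1,582,786 − $95,000 = $1,487,786
City of Willowmere: $1,487,786 × 0.0096 = $14,282.7456
Sagehill Unified SD: $1,487,786 × 0.00985 = $14,654.6921
Total = $14,282.7456 + $14,654.6921 = $28,937.4377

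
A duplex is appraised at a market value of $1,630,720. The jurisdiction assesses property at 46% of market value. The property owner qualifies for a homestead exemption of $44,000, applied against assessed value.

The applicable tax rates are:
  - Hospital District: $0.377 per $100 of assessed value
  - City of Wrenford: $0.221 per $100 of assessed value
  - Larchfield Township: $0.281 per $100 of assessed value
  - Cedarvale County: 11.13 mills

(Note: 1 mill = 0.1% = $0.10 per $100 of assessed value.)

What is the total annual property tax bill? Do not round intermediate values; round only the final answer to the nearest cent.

$14,066.13

Assessed value = $1,630,720 × 0.46 = $750,131.2
Taxable value = $750,131.2 − $44,000 = $706,131.2
Hospital District: $706,131.2 × 0.00377 = $2,662.114624
City of Wrenford: $706,131.2 × 0.00221 = $1,560.549952
Larchfield Township: $706,131.2 × 0.00281 = $1,984.228672
Cedarvale County: $706,131.2 × 0.01113 = $7,859.240256
Total = $14,066.133504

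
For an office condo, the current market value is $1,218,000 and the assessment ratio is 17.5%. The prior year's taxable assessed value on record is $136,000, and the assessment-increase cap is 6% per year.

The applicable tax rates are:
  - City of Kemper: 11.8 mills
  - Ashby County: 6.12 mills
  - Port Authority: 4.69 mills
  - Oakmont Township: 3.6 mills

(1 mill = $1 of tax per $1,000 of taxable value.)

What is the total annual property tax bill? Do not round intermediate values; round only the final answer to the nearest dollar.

Uncapped assessed value = $1,218,000 × 0.175 = $213,150
Cap limit = $136,000 × 1.06 = $144,160
Taxable assessed value = min($213,150, $144,160) = $144,160 (cap binds)
City of Kemper: $144,160 × 0.0118 = $1,701.088
Ashby County: $144,160 × 0.00612 = $882.2592
Port Authority: $144,160 × 0.00469 = $676.1104
Oakmont Township: $144,160 × 0.0036 = $518.976
Total = $3,778.4336

$3,778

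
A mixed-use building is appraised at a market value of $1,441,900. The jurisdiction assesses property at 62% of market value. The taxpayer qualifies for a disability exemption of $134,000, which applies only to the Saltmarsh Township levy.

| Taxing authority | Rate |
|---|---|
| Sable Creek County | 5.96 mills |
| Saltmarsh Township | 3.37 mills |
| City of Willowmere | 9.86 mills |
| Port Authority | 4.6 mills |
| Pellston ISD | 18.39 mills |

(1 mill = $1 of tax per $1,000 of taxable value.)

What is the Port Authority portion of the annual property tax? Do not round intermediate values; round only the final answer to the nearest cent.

Assessed value = $1,441,900 × 0.62 = $893,978
Port Authority taxable value = $893,978 (exemption does not apply)
Port Authority levy = $893,978 × 0.0046 = $4,112.2988

$4,112.30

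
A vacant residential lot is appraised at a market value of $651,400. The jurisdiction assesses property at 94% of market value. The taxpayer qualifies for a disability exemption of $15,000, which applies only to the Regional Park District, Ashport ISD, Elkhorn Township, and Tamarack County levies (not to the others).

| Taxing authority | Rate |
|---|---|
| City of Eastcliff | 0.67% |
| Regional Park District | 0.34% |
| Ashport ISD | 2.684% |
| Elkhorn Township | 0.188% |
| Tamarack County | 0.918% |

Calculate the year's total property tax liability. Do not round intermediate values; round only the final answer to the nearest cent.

$28,771.67

Assessed value = $651,400 × 0.94 = $612,316
City of Eastcliff: $612,316 × 0.0067 = $4,102.5172
Regional Park District: ($612,316 − $15,000) × 0.0034 = $597,316 × 0.0034 = $2,030.8744
Ashport ISD: ($612,316 − $15,000) × 0.02684 = $597,316 × 0.02684 = $16,031.96144
Elkhorn Township: ($612,316 − $15,000) × 0.00188 = $597,316 × 0.00188 = $1,122.95408
Tamarack County: ($612,316 − $15,000) × 0.00918 = $597,316 × 0.00918 = $5,483.36088
Total = $28,771.668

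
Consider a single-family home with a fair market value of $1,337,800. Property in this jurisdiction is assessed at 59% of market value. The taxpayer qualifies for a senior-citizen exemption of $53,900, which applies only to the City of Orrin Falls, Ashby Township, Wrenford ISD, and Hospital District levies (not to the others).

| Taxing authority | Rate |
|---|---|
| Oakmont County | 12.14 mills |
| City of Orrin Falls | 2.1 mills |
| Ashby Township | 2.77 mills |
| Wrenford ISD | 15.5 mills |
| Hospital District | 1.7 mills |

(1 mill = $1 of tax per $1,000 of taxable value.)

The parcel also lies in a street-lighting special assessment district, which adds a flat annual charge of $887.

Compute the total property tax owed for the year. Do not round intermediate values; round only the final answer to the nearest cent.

$26,699.45

Assessed value = $1,337,800 × 0.59 = $789,302
Oakmont County: $789,302 × 0.01214 = $9,582.12628
City of Orrin Falls: ($789,302 − $53,900) × 0.0021 = $735,402 × 0.0021 = $1,544.3442
Ashby Township: ($789,302 − $53,900) × 0.00277 = $735,402 × 0.00277 = $2,037.06354
Wrenford ISD: ($789,302 − $53,900) × 0.0155 = $735,402 × 0.0155 = $11,398.731
Hospital District: ($789,302 − $53,900) × 0.0017 = $735,402 × 0.0017 = $1,250.1834
Levies subtotal = $25,812.44842
Total = $25,812.44842 + $887 = $26,699.44842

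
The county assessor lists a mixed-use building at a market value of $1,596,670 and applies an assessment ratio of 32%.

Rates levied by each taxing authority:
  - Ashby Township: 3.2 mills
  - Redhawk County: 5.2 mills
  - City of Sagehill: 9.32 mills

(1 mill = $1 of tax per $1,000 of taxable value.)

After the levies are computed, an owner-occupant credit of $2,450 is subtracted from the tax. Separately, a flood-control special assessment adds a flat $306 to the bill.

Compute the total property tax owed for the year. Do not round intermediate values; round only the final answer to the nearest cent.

Assessed value = $1,596,670 × 0.32 = $510,934.4
Ashby Township: $510,934.4 × 0.0032 = $1,634.99008
Redhawk County: $510,934.4 × 0.0052 = $2,656.85888
City of Sagehill: $510,934.4 × 0.00932 = $4,761.908608
Levies subtotal = $9,053.757568
After credit = $9,053.757568 − $2,450 = $6,603.757568
Total = $6,603.757568 + $306 = $6,909.757568

$6,909.76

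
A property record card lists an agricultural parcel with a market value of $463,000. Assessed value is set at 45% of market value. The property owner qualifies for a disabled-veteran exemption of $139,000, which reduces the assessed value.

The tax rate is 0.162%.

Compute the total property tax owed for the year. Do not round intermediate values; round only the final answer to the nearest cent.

$112.35

Assessed value = $463,000 × 0.45 = $208,350
Taxable value = $208,350 − $139,000 = $69,350
Tax = $69,350 × 0.00162 = $112.347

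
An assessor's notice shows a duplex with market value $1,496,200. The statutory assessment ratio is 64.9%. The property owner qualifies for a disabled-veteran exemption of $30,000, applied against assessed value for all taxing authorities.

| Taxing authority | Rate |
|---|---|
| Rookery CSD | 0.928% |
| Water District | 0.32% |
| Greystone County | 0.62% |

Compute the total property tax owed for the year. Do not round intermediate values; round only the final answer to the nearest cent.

Assessed value = $1,496,200 × 0.649 = $971,033.8
Taxable value = $971,033.8 − $30,000 = $941,033.8
Rookery CSD: $941,033.8 × 0.00928 = $8,732.793664
Water District: $941,033.8 × 0.0032 = $3,011.30816
Greystone County: $941,033.8 × 0.0062 = $5,834.40956
Total = $8,732.793664 + $3,011.30816 + $5,834.40956 = $17,578.511384

$17,578.51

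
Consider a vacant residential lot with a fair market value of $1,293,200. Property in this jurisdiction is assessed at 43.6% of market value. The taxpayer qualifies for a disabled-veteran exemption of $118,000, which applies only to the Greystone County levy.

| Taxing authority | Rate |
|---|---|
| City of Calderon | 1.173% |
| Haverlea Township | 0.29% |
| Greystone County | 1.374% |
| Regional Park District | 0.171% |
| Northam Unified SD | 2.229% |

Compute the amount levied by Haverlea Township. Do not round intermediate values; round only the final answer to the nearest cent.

$1,635.12

Assessed value = $1,293,200 × 0.436 = $563,835.2
Haverlea Township taxable value = $563,835.2 (exemption does not apply)
Haverlea Township levy = $563,835.2 × 0.0029 = $1,635.12208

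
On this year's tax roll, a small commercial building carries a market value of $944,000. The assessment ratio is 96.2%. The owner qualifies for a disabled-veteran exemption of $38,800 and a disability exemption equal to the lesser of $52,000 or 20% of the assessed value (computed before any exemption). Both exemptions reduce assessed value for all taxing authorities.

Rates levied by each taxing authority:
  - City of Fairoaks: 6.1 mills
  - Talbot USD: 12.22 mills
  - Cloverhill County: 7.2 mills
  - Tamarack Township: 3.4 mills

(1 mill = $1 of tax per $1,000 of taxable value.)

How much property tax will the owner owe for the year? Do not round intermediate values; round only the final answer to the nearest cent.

$23,637.13

Assessed value = $944,000 × 0.962 = $908,128
Disability exemption = min($52,000, 20% × $908,128) = min($52,000, $181,625.6) = $52,000 (dollar cap binds)
Taxable value = $908,128 − $38,800 − $52,000 = $817,328
City of Fairoaks: $817,328 × 0.0061 = $4,985.7008
Talbot USD: $817,328 × 0.01222 = $9,987.74816
Cloverhill County: $817,328 × 0.0072 = $5,884.7616
Tamarack Township: $817,328 × 0.0034 = $2,778.9152
Total = $23,637.12576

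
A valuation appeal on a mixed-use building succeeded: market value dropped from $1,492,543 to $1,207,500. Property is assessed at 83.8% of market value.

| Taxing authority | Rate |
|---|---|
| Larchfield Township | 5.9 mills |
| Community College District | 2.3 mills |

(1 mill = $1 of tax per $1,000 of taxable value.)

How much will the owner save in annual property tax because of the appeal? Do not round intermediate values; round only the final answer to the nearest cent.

Old assessed value = $1,492,543 × 0.838 = $1,250,751.034
New assessed value = $1,207,500 × 0.838 = $1,011,885
Combined rate = 0.0059 + 0.0023 = 0.0082
Old tax = $1,250,751.034 × 0.0082 = $10,256.1584788
New tax = $1,011,885 × 0.0082 = $8,297.457
Reduction = $10,256.1584788 − $8,297.457 = $1,958.7014788

$1,958.70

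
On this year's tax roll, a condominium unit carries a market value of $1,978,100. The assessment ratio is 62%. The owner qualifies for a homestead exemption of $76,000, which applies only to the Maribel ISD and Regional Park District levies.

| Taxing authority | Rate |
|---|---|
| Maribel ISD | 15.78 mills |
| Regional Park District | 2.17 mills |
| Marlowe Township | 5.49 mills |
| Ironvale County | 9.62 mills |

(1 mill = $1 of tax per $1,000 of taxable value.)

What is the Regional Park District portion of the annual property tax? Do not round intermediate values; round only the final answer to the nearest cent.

$2,496.42

Assessed value = $1,978,100 × 0.62 = $1,226,422
Regional Park District taxable value = $1,226,422 − $76,000 = $1,150,422
Regional Park District levy = $1,150,422 × 0.00217 = $2,496.41574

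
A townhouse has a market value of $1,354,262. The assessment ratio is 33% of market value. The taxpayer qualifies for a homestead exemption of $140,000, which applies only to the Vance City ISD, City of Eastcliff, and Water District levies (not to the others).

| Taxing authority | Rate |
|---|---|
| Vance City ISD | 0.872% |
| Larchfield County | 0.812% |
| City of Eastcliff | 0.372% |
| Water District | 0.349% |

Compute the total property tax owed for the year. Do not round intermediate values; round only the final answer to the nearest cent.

Assessed value = $1,354,262 × 0.33 = $446,906.46
Vance City ISD: ($446,906.46 − $140,000) × 0.00872 = $306,906.46 × 0.00872 = $2,676.2243312
Larchfield County: $446,906.46 × 0.00812 = $3,628.8804552
City of Eastcliff: ($446,906.46 − $140,000) × 0.00372 = $306,906.46 × 0.00372 = $1,141.6920312
Water District: ($446,906.46 − $140,000) × 0.00349 = $306,906.46 × 0.00349 = $1,071.1035454
Total = $8,517.900363

$8,517.90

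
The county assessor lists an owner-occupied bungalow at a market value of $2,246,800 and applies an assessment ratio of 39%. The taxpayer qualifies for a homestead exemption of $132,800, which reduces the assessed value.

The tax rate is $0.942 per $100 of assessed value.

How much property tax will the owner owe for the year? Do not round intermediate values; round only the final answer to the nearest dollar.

$7,003

Assessed value = $2,246,800 × 0.39 = $876,252
Taxable value = $876,252 − $132,800 = $743,452
Tax = $743,452 × 0.00942 = $7,003.31784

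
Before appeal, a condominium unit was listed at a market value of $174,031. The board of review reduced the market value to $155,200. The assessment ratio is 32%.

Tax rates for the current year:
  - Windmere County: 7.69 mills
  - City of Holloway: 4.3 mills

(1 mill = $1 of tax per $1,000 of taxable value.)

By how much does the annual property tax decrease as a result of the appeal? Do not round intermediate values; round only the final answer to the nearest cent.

Old assessed value = $174,031 × 0.32 = $55,689.92
New assessed value = $155,200 × 0.32 = $49,664
Combined rate = 0.00769 + 0.0043 = 0.01199
Old tax = $55,689.92 × 0.01199 = $667.7221408
New tax = $49,664 × 0.01199 = $595.47136
Reduction = $667.7221408 − $595.47136 = $72.2507808

$72.25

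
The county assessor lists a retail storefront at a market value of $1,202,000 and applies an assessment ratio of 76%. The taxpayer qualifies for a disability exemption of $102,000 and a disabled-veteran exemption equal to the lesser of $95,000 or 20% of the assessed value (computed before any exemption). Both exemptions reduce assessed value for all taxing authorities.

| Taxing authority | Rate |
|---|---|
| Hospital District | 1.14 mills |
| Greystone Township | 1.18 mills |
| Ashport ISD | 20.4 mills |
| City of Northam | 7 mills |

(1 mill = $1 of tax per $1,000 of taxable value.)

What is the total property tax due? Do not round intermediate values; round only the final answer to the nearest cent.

$21,294.97

Assessed value = $1,202,000 × 0.76 = $913,520
Disabled-veteran exemption = min($95,000, 20% × $913,520) = min($95,000, $182,704) = $95,000 (dollar cap binds)
Taxable value = $913,520 − $102,000 − $95,000 = $716,520
Hospital District: $716,520 × 0.00114 = $816.8328
Greystone Township: $716,520 × 0.00118 = $845.4936
Ashport ISD: $716,520 × 0.0204 = $14,617.008
City of Northam: $716,520 × 0.007 = $5,015.64
Total = $21,294.9744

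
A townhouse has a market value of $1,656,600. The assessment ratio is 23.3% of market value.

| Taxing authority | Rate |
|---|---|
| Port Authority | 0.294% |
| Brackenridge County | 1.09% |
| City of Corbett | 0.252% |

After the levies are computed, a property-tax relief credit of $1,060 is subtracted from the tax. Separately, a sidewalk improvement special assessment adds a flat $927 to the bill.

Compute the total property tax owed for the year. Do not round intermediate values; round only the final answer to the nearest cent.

$6,181.76

Assessed value = $1,656,600 × 0.233 = $385,987.8
Port Authority: $385,987.8 × 0.00294 = $1,134.804132
Brackenridge County: $385,987.8 × 0.0109 = $4,207.26702
City of Corbett: $385,987.8 × 0.00252 = $972.689256
Levies subtotal = $6,314.760408
After credit = $6,314.760408 − $1,060 = $5,254.760408
Total = $5,254.760408 + $927 = $6,181.760408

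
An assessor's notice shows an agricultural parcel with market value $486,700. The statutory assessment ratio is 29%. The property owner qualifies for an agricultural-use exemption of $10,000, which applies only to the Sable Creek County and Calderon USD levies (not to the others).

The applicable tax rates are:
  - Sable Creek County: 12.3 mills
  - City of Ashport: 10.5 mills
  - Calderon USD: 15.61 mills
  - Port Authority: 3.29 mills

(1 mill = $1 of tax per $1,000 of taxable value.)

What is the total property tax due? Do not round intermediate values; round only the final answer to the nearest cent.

$5,606.56

Assessed value = $486,700 × 0.29 = $141,143
Sable Creek County: ($141,143 − $10,000) × 0.0123 = $131,143 × 0.0123 = $1,613.0589
City of Ashport: $141,143 × 0.0105 = $1,482.0015
Calderon USD: ($141,143 − $10,000) × 0.01561 = $131,143 × 0.01561 = $2,047.14223
Port Authority: $141,143 × 0.00329 = $464.36047
Total = $5,606.5631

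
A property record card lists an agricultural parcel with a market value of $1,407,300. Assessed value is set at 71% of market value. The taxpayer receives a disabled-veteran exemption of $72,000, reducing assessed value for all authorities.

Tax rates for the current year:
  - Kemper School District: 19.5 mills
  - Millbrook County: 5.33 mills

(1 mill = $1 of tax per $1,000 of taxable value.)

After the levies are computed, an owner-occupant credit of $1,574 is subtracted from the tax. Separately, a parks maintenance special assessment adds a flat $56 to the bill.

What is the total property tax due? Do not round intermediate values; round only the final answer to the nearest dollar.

Assessed value = $1,407,300 × 0.71 = $999,183
Taxable value = $999,183 − $72,000 = $927,183
Kemper School District: $927,183 × 0.0195 = $18,080.0685
Millbrook County: $927,183 × 0.00533 = $4,941.88539
Levies subtotal = $23,021.95389
After credit = $23,021.95389 − $1,574 = $21,447.95389
Total = $21,447.95389 + $56 = $21,503.95389

$21,504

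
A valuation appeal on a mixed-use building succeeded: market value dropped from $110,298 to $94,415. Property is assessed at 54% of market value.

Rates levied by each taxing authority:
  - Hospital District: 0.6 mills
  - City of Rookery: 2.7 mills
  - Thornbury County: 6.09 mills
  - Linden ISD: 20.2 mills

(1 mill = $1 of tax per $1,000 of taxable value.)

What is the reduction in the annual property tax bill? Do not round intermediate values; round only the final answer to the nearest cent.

Old assessed value = $110,298 × 0.54 = $59,560.92
New assessed value = $94,415 × 0.54 = $50,984.1
Combined rate = 0.0006 + 0.0027 + 0.00609 + 0.0202 = 0.02959
Old tax = $59,560.92 × 0.02959 = $1,762.4076228
New tax = $50,984.1 × 0.02959 = $1,508.619519
Reduction = $1,762.4076228 − $1,508.619519 = $253.7881038

$253.79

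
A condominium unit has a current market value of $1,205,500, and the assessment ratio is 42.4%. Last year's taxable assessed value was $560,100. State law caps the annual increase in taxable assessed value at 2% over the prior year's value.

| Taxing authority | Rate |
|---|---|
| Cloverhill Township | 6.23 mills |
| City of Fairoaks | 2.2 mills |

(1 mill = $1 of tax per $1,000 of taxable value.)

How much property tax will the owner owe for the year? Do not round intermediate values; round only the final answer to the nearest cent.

$4,308.84

Uncapped assessed value = $1,205,500 × 0.424 = $511,132
Cap limit = $560,100 × 1.02 = $571,302
Taxable assessed value = min($511,132, $571,302) = $511,132 (cap does not bind)
Cloverhill Township: $511,132 × 0.00623 = $3,184.35236
City of Fairoaks: $511,132 × 0.0022 = $1,124.4904
Total = $4,308.84276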